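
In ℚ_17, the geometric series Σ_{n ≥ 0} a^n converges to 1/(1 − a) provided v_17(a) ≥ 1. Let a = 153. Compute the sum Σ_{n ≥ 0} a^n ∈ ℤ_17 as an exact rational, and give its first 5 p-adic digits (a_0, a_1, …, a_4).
Σ a^n = 1/(1 − a) = -1/152;  first 5 digits = (1, 9, 13, 2, 8)

v_17(a) = 1 ≥ 1, so the series converges in ℤ_17 to 1/(1 − a) = 1/(1 − 153) = -1/152. Expand this rational in ℤ_17: compute digits iteratively via d_i = x_i mod 17, x_{i+1} = (x_i − d_i)/17. The first 5 digits are (1, 9, 13, 2, 8).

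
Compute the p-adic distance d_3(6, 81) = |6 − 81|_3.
d_3(6, 81) = 1/3

Step 1 — x − y = 6 − 81 = -75. Step 2 — v_3(-75) = 1 (factor: -75 = −(3^1 · 25); the sign does not affect v_p). Step 3 — |x − y|_3 = 3^{-1} = 1/3.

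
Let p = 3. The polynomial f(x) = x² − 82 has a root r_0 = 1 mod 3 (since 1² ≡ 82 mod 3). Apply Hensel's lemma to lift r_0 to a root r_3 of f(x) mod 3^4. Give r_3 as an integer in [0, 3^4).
r_3 = 1 (mod 81)

Hensel's recurrence: r_{i+1} = r_i − f(r_i)·(f′(r_i))^{-1} mod 3^{i+2}, with f′(x) = 2x. Iterate:
  r_0 = 1 (mod 3)
  r_1 = 1 (mod 9)
  r_2 = 1 (mod 27)
  r_3 = 1 (mod 81)
Final: r_3 = 1, and one checks f(r_3) ≡ 0 mod 3^4.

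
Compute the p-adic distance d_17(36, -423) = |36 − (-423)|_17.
d_17(36, -423) = 1/17

Step 1 — x − y = 36 − (-423) = 459. Step 2 — v_17(459) = 1 (factor: 459 = (17^1 · 27); the sign does not affect v_p). Step 3 — |x − y|_17 = 17^{-1} = 1/17.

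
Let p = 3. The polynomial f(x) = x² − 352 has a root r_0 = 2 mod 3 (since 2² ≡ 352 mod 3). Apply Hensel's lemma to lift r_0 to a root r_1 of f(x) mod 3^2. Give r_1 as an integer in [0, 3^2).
r_1 = 8 (mod 9)

Hensel's recurrence: r_{i+1} = r_i − f(r_i)·(f′(r_i))^{-1} mod 3^{i+2}, with f′(x) = 2x. Iterate:
  r_0 = 2 (mod 3)
  r_1 = 8 (mod 9)
Final: r_1 = 8, and one checks f(r_1) ≡ 0 mod 3^2.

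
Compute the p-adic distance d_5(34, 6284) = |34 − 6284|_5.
d_5(34, 6284) = 1/3125

Step 1 — x − y = 34 − 6284 = -6250. Step 2 — v_5(-6250) = 5 (factor: -6250 = −(5^5 · 2); the sign does not affect v_p). Step 3 — |x − y|_5 = 5^{-5} = 1/3125.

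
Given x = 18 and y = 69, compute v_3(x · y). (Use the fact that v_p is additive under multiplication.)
v_3(1242) = 3

v_p(x) = 2 (factor: 18 = 3^2 · 2); v_p(y) = 1 (factor: 69 = 3^1 · 23). Additivity: v_p(xy) = v_p(x) + v_p(y) = 2 + 1 = 3. (Direct check: xy = 1242 = 3^3 · (46).)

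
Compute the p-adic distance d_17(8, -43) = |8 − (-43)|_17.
d_17(8, -43) = 1/17

Step 1 — x − y = 8 − (-43) = 51. Step 2 — v_17(51) = 1 (factor: 51 = (17^1 · 3); the sign does not affect v_p). Step 3 — |x − y|_17 = 17^{-1} = 1/17.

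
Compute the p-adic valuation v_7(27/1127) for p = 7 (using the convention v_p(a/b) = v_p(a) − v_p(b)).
v_7(27/1127) = -2

Factor powers of 7 from the numerator and denominator of the reduced fraction: 27 = 7^0 · 27 and 1127 = 7^2 · 23. Apply v_p(a/b) = v_p(a) − v_p(b): v_7(27/1127) = 0 − 2 = -2.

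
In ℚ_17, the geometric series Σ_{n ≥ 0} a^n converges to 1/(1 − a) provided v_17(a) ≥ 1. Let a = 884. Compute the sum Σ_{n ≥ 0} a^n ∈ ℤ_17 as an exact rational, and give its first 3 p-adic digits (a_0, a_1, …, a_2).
Σ a^n = 1/(1 − a) = -1/883;  first 3 digits = (1, 1, 4)

v_17(a) = 1 ≥ 1, so the series converges in ℤ_17 to 1/(1 − a) = 1/(1 − 884) = -1/883. Expand this rational in ℤ_17: compute digits iteratively via d_i = x_i mod 17, x_{i+1} = (x_i − d_i)/17. The first 3 digits are (1, 1, 4).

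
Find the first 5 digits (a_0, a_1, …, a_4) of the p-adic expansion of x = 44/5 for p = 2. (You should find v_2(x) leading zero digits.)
(a_0, …, a_4) = (0, 0, 1, 1, 1)

v_2(44/5) = 2, so a_0 = ... = a_1 = 0. Factor out: x = 2^2 · u with u = 11/5 a unit in ℤ_2. Expand u iteratively via a_{v+i} = u_i mod 2, u_{i+1} = (u_i − a_{v+i})/2:
  u_0 = 11/5;  a_2 = 1;  u_1 = (u_0 − 1)/2 = 3/5
  u_1 = 3/5;  a_3 = 1;  u_2 = (u_1 − 1)/2 = -1/5
  u_2 = -1/5;  a_4 = 1;  u_3 = (u_2 − 1)/2 = -3/5
Digits: (0, 0, 1, 1, 1).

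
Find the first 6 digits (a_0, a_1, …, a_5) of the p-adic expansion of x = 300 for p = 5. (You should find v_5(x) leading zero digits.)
(a_0, …, a_5) = (0, 0, 2, 2, 0, 0)

v_5(300) = 2, so a_0 = ... = a_1 = 0. Factor out: x = 5^2 · u with u = 12 a unit in ℤ_5. Expand u iteratively via a_{v+i} = u_i mod 5, u_{i+1} = (u_i − a_{v+i})/5:
  u_0 = 12;  a_2 = 2;  u_1 = (u_0 − 2)/5 = 2
  u_1 = 2;  a_3 = 2;  u_2 = (u_1 − 2)/5 = 0
  u_2 = 0;  a_4 = 0;  u_3 = (u_2 − 0)/5 = 0
  u_3 = 0;  a_5 = 0;  u_4 = (u_3 − 0)/5 = 0
Digits: (0, 0, 2, 2, 0, 0).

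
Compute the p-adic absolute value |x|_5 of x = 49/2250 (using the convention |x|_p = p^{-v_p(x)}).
|49/2250|_5 = 125

Step 1 — compute v_5(x) by factoring powers of 5 out of the numerator and denominator: v_5(49/2250) = -3. Step 2 — apply |x|_p = p^{-v_p(x)} = 5^{3} = 125.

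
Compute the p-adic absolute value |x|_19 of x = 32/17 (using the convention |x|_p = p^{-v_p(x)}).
|32/17|_19 = 1

Step 1 — compute v_19(x) by factoring powers of 19 out of the numerator and denominator: v_19(32/17) = 0. Step 2 — apply |x|_p = p^{-v_p(x)} = 19^{0} = 1.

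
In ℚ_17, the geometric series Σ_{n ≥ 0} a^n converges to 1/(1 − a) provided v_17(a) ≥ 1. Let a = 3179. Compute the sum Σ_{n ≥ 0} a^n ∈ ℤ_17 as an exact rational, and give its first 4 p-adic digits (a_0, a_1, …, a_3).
Σ a^n = 1/(1 − a) = -1/3178;  first 4 digits = (1, 0, 11, 0)

v_17(a) = 2 ≥ 1, so the series converges in ℤ_17 to 1/(1 − a) = 1/(1 − 3179) = -1/3178. Expand this rational in ℤ_17: compute digits iteratively via d_i = x_i mod 17, x_{i+1} = (x_i − d_i)/17. The first 4 digits are (1, 0, 11, 0).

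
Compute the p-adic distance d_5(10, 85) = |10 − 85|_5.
d_5(10, 85) = 1/25

Step 1 — x − y = 10 − 85 = -75. Step 2 — v_5(-75) = 2 (factor: -75 = −(5^2 · 3); the sign does not affect v_p). Step 3 — |x − y|_5 = 5^{-2} = 1/25.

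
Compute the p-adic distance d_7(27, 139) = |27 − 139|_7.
d_7(27, 139) = 1/7

Step 1 — x − y = 27 − 139 = -112. Step 2 — v_7(-112) = 1 (factor: -112 = −(7^1 · 16); the sign does not affect v_p). Step 3 — |x − y|_7 = 7^{-1} = 1/7.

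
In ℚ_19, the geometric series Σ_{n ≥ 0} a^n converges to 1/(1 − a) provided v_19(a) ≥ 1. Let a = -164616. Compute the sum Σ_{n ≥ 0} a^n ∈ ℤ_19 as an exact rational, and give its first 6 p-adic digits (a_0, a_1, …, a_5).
Σ a^n = 1/(1 − a) = 1/164617;  first 6 digits = (1, 0, 0, 14, 17, 18)

v_19(a) = 3 ≥ 1, so the series converges in ℤ_19 to 1/(1 − a) = 1/(1 − (-164616)) = 1/164617. Expand this rational in ℤ_19: compute digits iteratively via d_i = x_i mod 19, x_{i+1} = (x_i − d_i)/19. The first 6 digits are (1, 0, 0, 14, 17, 18).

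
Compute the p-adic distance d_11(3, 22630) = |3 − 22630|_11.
d_11(3, 22630) = 1/1331

Step 1 — x − y = 3 − 22630 = -22627. Step 2 — v_11(-22627) = 3 (factor: -22627 = −(11^3 · 17); the sign does not affect v_p). Step 3 — |x − y|_11 = 11^{-3} = 1/1331.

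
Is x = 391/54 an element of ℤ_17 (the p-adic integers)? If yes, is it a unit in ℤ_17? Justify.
x ∈ ℤ_17 but not a unit; v_17(x) = 1 > 0

ℤ_17 = {x ∈ ℚ_17 : v_17(x) ≥ 0} and ℤ_17^× = {x ∈ ℤ_17 : v_17(x) = 0}. Here v_17(391/54) = v_17(num) − v_17(den) = 1; compare against these criteria.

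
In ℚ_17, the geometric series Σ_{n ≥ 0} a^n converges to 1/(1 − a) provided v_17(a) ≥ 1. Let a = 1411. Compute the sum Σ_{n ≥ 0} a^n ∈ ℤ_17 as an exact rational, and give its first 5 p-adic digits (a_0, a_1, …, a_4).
Σ a^n = 1/(1 − a) = -1/1410;  first 5 digits = (1, 15, 8, 6, 14)

v_17(a) = 1 ≥ 1, so the series converges in ℤ_17 to 1/(1 − a) = 1/(1 − 1411) = -1/1410. Expand this rational in ℤ_17: compute digits iteratively via d_i = x_i mod 17, x_{i+1} = (x_i − d_i)/17. The first 5 digits are (1, 15, 8, 6, 14).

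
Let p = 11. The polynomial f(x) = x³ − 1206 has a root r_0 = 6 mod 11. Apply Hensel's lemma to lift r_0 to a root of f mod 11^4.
r_3 = 6650 (mod 14641)

Hensel: r_{i+1} = r_i − f(r_i)/f′(r_i) mod 11^{i+2}, where f′(x) = 3x². Iterate:
  r_0 = 6 (mod 11)
  r_1 = 116 (mod 121)
  r_2 = 1326 (mod 1331)
  r_3 = 6650 (mod 14641)
Final: r = 6650 with f(r) ≡ 0 mod 11^4.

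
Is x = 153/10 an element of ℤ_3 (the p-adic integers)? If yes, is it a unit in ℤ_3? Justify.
x ∈ ℤ_3 but not a unit; v_3(x) = 2 > 0

ℤ_3 = {x ∈ ℚ_3 : v_3(x) ≥ 0} and ℤ_3^× = {x ∈ ℤ_3 : v_3(x) = 0}. Here v_3(153/10) = v_3(num) − v_3(den) = 2; compare against these criteria.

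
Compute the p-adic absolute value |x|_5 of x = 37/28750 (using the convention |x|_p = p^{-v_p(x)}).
|37/28750|_5 = 625

Step 1 — compute v_5(x) by factoring powers of 5 out of the numerator and denominator: v_5(37/28750) = -4. Step 2 — apply |x|_p = p^{-v_p(x)} = 5^{4} = 625.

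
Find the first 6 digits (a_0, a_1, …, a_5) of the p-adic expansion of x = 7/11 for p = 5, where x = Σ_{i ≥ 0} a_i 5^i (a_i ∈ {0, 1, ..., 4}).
(a_0, …, a_5) = (2, 2, 0, 4, 1, 1)

v_5(7/11) = 0 (numerator and denominator both coprime to 5), so x ∈ ℤ_5^×. Compute digits iteratively via a_i = x_i mod 5, x_{i+1} = (x_i − a_i)/5, with x_0 = x:
  x_0 = 7/11;  a_0 = 2;  x_1 = (x_0 − 2)/5 = -3/11
  x_1 = -3/11;  a_1 = 2;  x_2 = (x_1 − 2)/5 = -5/11
  x_2 = -5/11;  a_2 = 0;  x_3 = (x_2 − 0)/5 = -1/11
  x_3 = -1/11;  a_3 = 4;  x_4 = (x_3 − 4)/5 = -9/11
  x_4 = -9/11;  a_4 = 1;  x_5 = (x_4 − 1)/5 = -4/11
  x_5 = -4/11;  a_5 = 1;  x_6 = (x_5 − 1)/5 = -3/11
Digits: (2, 2, 0, 4, 1, 1).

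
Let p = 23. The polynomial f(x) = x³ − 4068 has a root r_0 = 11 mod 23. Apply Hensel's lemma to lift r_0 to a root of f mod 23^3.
r_2 = 5600 (mod 12167)

Hensel: r_{i+1} = r_i − f(r_i)/f′(r_i) mod 23^{i+2}, where f′(x) = 3x². Iterate:
  r_0 = 11 (mod 23)
  r_1 = 310 (mod 529)
  r_2 = 5600 (mod 12167)
Final: r = 5600 with f(r) ≡ 0 mod 23^3.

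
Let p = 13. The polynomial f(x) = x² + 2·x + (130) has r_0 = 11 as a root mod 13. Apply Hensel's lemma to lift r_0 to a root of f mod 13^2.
r_1 = 63 (mod 169)

Hensel: r_{i+1} = r_i − f(r_i)·(f′(r_i))^{-1} mod 13^{i+2}, f′(x) = 2x + 2. Iterate:
  r_0 = 11 (mod 13)
  r_1 = 63 (mod 169)
Final: r = 63 satisfies f(r) ≡ 0 mod 13^2.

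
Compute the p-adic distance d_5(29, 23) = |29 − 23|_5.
d_5(29, 23) = 1

Step 1 — x − y = 29 − 23 = 6. Step 2 — v_5(6) = 0 (factor: 6 = (5^0 · 6); the sign does not affect v_p). Step 3 — |x − y|_5 = 5^{0} = 1.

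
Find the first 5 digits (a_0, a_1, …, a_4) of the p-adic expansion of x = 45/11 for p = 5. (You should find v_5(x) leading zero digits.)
(a_0, …, a_4) = (0, 4, 3, 2, 4)

v_5(45/11) = 1, so a_0 = ... = a_0 = 0. Factor out: x = 5^1 · u with u = 9/11 a unit in ℤ_5. Expand u iteratively via a_{v+i} = u_i mod 5, u_{i+1} = (u_i − a_{v+i})/5:
  u_0 = 9/11;  a_1 = 4;  u_1 = (u_0 − 4)/5 = -7/11
  u_1 = -7/11;  a_2 = 3;  u_2 = (u_1 − 3)/5 = -8/11
  u_2 = -8/11;  a_3 = 2;  u_3 = (u_2 − 2)/5 = -6/11
  u_3 = -6/11;  a_4 = 4;  u_4 = (u_3 − 4)/5 = -10/11
Digits: (0, 4, 3, 2, 4).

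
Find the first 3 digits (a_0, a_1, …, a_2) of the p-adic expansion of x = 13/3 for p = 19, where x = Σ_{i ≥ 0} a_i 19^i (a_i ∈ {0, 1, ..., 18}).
(a_0, …, a_2) = (17, 12, 12)

v_19(13/3) = 0 (numerator and denominator both coprime to 19), so x ∈ ℤ_19^×. Compute digits iteratively via a_i = x_i mod 19, x_{i+1} = (x_i − a_i)/19, with x_0 = x:
  x_0 = 13/3;  a_0 = 17;  x_1 = (x_0 − 17)/19 = -2/3
  x_1 = -2/3;  a_1 = 12;  x_2 = (x_1 − 12)/19 = -2/3
  x_2 = -2/3;  a_2 = 12;  x_3 = (x_2 − 12)/19 = -2/3
Digits: (17, 12, 12).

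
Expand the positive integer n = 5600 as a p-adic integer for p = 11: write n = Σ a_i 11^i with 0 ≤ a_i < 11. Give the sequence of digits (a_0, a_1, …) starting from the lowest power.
(a_0, a_1, …) = (1, 3, 2, 4)

Repeated division by 11 gives the digits low-to-high: 5600 = 1 + 3·11^1 + 2·11^2 + 4·11^3. Digit sequence: (1, 3, 2, 4).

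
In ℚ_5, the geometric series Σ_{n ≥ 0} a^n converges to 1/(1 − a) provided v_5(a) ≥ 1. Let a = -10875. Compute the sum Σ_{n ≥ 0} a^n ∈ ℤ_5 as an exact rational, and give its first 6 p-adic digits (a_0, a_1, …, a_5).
Σ a^n = 1/(1 − a) = 1/10876;  first 6 digits = (1, 0, 0, 3, 2, 1)

v_5(a) = 3 ≥ 1, so the series converges in ℤ_5 to 1/(1 − a) = 1/(1 − (-10875)) = 1/10876. Expand this rational in ℤ_5: compute digits iteratively via d_i = x_i mod 5, x_{i+1} = (x_i − d_i)/5. The first 6 digits are (1, 0, 0, 3, 2, 1).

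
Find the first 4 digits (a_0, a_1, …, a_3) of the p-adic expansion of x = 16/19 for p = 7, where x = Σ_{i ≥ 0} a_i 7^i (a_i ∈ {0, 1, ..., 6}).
(a_0, …, a_3) = (6, 0, 1, 5)

v_7(16/19) = 0 (numerator and denominator both coprime to 7), so x ∈ ℤ_7^×. Compute digits iteratively via a_i = x_i mod 7, x_{i+1} = (x_i − a_i)/7, with x_0 = x:
  x_0 = 16/19;  a_0 = 6;  x_1 = (x_0 − 6)/7 = -14/19
  x_1 = -14/19;  a_1 = 0;  x_2 = (x_1 − 0)/7 = -2/19
  x_2 = -2/19;  a_2 = 1;  x_3 = (x_2 − 1)/7 = -3/19
  x_3 = -3/19;  a_3 = 5;  x_4 = (x_3 − 5)/7 = -14/19
Digits: (6, 0, 1, 5).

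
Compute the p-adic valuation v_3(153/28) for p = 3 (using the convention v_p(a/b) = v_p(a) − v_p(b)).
v_3(153/28) = 2

Factor powers of 3 from the numerator and denominator of the reduced fraction: 153 = 3^2 · 17 and 28 = 3^0 · 28. Apply v_p(a/b) = v_p(a) − v_p(b): v_3(153/28) = 2 − 0 = 2.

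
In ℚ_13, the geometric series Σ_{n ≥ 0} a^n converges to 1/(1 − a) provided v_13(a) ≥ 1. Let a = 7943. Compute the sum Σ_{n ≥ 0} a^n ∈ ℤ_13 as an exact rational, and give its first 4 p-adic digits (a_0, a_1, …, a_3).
Σ a^n = 1/(1 − a) = -1/7942;  first 4 digits = (1, 0, 8, 3)

v_13(a) = 2 ≥ 1, so the series converges in ℤ_13 to 1/(1 − a) = 1/(1 − 7943) = -1/7942. Expand this rational in ℤ_13: compute digits iteratively via d_i = x_i mod 13, x_{i+1} = (x_i − d_i)/13. The first 4 digits are (1, 0, 8, 3).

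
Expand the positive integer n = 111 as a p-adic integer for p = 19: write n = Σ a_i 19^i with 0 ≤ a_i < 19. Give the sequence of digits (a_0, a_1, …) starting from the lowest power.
(a_0, a_1, …) = (16, 5)

Repeated division by 19 gives the digits low-to-high: 111 = 16 + 5·19^1. Digit sequence: (16, 5).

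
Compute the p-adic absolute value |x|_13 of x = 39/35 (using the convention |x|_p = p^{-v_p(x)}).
|39/35|_13 = 1/13

Step 1 — compute v_13(x) by factoring powers of 13 out of the numerator and denominator: v_13(39/35) = 1. Step 2 — apply |x|_p = p^{-v_p(x)} = 13^{-1} = 1/13.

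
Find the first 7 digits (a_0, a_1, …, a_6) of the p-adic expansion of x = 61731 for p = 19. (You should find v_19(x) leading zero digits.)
(a_0, …, a_6) = (0, 0, 0, 9, 0, 0, 0)

v_19(61731) = 3, so a_0 = ... = a_2 = 0. Factor out: x = 19^3 · u with u = 9 a unit in ℤ_19. Expand u iteratively via a_{v+i} = u_i mod 19, u_{i+1} = (u_i − a_{v+i})/19:
  u_0 = 9;  a_3 = 9;  u_1 = (u_0 − 9)/19 = 0
  u_1 = 0;  a_4 = 0;  u_2 = (u_1 − 0)/19 = 0
  u_2 = 0;  a_5 = 0;  u_3 = (u_2 − 0)/19 = 0
  u_3 = 0;  a_6 = 0;  u_4 = (u_3 − 0)/19 = 0
Digits: (0, 0, 0, 9, 0, 0, 0).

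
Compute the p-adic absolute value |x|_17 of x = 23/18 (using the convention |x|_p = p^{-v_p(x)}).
|23/18|_17 = 1

Step 1 — compute v_17(x) by factoring powers of 17 out of the numerator and denominator: v_17(23/18) = 0. Step 2 — apply |x|_p = p^{-v_p(x)} = 17^{0} = 1.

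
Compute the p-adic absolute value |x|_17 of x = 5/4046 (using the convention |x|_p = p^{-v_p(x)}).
|5/4046|_17 = 289

Step 1 — compute v_17(x) by factoring powers of 17 out of the numerator and denominator: v_17(5/4046) = -2. Step 2 — apply |x|_p = p^{-v_p(x)} = 17^{2} = 289.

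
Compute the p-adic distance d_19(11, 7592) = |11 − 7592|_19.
d_19(11, 7592) = 1/361

Step 1 — x − y = 11 − 7592 = -7581. Step 2 — v_19(-7581) = 2 (factor: -7581 = −(19^2 · 21); the sign does not affect v_p). Step 3 — |x − y|_19 = 19^{-2} = 1/361.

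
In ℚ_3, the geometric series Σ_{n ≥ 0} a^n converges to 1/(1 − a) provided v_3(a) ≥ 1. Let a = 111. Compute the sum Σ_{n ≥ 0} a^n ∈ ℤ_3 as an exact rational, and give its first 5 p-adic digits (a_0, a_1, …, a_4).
Σ a^n = 1/(1 − a) = -1/110;  first 5 digits = (1, 1, 1, 2, 1)

v_3(a) = 1 ≥ 1, so the series converges in ℤ_3 to 1/(1 − a) = 1/(1 − 111) = -1/110. Expand this rational in ℤ_3: compute digits iteratively via d_i = x_i mod 3, x_{i+1} = (x_i − d_i)/3. The first 5 digits are (1, 1, 1, 2, 1).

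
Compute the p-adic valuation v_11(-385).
v_11(-385) = 1

v_11(n) is the largest exponent k such that 11^k divides n. Factor out: -385 = -11^1 · 35. (Sign doesn't affect v_p.) So v_11(-385) = 1.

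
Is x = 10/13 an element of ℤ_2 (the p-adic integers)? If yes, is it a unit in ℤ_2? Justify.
x ∈ ℤ_2 but not a unit; v_2(x) = 1 > 0

ℤ_2 = {x ∈ ℚ_2 : v_2(x) ≥ 0} and ℤ_2^× = {x ∈ ℤ_2 : v_2(x) = 0}. Here v_2(10/13) = v_2(num) − v_2(den) = 1; compare against these criteria.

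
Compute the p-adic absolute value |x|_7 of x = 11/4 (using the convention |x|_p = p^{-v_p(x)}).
|11/4|_7 = 1

Step 1 — compute v_7(x) by factoring powers of 7 out of the numerator and denominator: v_7(11/4) = 0. Step 2 — apply |x|_p = p^{-v_p(x)} = 7^{0} = 1.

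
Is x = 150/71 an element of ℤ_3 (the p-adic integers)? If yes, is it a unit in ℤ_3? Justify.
x ∈ ℤ_3 but not a unit; v_3(x) = 1 > 0

ℤ_3 = {x ∈ ℚ_3 : v_3(x) ≥ 0} and ℤ_3^× = {x ∈ ℤ_3 : v_3(x) = 0}. Here v_3(150/71) = v_3(num) − v_3(den) = 1; compare against these criteria.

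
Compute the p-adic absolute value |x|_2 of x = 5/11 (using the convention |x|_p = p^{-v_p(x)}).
|5/11|_2 = 1

Step 1 — compute v_2(x) by factoring powers of 2 out of the numerator and denominator: v_2(5/11) = 0. Step 2 — apply |x|_p = p^{-v_p(x)} = 2^{0} = 1.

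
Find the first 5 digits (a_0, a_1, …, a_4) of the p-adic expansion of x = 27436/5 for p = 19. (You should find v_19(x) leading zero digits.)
(a_0, …, a_4) = (0, 0, 0, 16, 3)

v_19(27436/5) = 3, so a_0 = ... = a_2 = 0. Factor out: x = 19^3 · u with u = 4/5 a unit in ℤ_19. Expand u iteratively via a_{v+i} = u_i mod 19, u_{i+1} = (u_i − a_{v+i})/19:
  u_0 = 4/5;  a_3 = 16;  u_1 = (u_0 − 16)/19 = -4/5
  u_1 = -4/5;  a_4 = 3;  u_2 = (u_1 − 3)/19 = -1/5
Digits: (0, 0, 0, 16, 3).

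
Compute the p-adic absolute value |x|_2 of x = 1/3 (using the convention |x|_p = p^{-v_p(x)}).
|1/3|_2 = 1

Step 1 — compute v_2(x) by factoring powers of 2 out of the numerator and denominator: v_2(1/3) = 0. Step 2 — apply |x|_p = p^{-v_p(x)} = 2^{0} = 1.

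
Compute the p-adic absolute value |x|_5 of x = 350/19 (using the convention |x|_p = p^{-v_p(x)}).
|350/19|_5 = 1/25

Step 1 — compute v_5(x) by factoring powers of 5 out of the numerator and denominator: v_5(350/19) = 2. Step 2 — apply |x|_p = p^{-v_p(x)} = 5^{-2} = 1/25.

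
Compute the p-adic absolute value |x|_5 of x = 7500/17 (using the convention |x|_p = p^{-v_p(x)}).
|7500/17|_5 = 1/625

Step 1 — compute v_5(x) by factoring powers of 5 out of the numerator and denominator: v_5(7500/17) = 4. Step 2 — apply |x|_p = p^{-v_p(x)} = 5^{-4} = 1/625.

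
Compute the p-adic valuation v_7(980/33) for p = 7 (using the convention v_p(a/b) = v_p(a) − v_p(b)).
v_7(980/33) = 2

Factor powers of 7 from the numerator and denominator of the reduced fraction: 980 = 7^2 · 20 and 33 = 7^0 · 33. Apply v_p(a/b) = v_p(a) − v_p(b): v_7(980/33) = 2 − 0 = 2.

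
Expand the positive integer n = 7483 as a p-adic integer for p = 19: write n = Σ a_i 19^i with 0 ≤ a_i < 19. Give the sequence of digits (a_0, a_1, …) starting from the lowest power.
(a_0, a_1, …) = (16, 13, 1, 1)

Repeated division by 19 gives the digits low-to-high: 7483 = 16 + 13·19^1 + 1·19^2 + 1·19^3. Digit sequence: (16, 13, 1, 1).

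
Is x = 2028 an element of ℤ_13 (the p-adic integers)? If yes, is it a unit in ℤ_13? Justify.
x ∈ ℤ_13 but not a unit; v_13(x) = 2 > 0

ℤ_13 = {x ∈ ℚ_13 : v_13(x) ≥ 0} and ℤ_13^× = {x ∈ ℤ_13 : v_13(x) = 0}. Here v_13(2028) = v_13(num) − v_13(den) = 2; compare against these criteria.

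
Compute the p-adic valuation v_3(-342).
v_3(-342) = 2

v_3(n) is the largest exponent k such that 3^k divides n. Factor out: -342 = -3^2 · 38. (Sign doesn't affect v_p.) So v_3(-342) = 2.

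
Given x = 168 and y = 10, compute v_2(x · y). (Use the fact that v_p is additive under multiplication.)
v_2(1680) = 4

v_p(x) = 3 (factor: 168 = 2^3 · 21); v_p(y) = 1 (factor: 10 = 2^1 · 5). Additivity: v_p(xy) = v_p(x) + v_p(y) = 3 + 1 = 4. (Direct check: xy = 1680 = 2^4 · (105).)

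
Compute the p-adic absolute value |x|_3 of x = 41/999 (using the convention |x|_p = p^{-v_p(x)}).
|41/999|_3 = 27

Step 1 — compute v_3(x) by factoring powers of 3 out of the numerator and denominator: v_3(41/999) = -3. Step 2 — apply |x|_p = p^{-v_p(x)} = 3^{3} = 27.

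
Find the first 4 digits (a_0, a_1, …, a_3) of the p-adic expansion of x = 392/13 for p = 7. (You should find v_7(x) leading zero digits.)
(a_0, …, a_3) = (0, 0, 6, 3)

v_7(392/13) = 2, so a_0 = ... = a_1 = 0. Factor out: x = 7^2 · u with u = 8/13 a unit in ℤ_7. Expand u iteratively via a_{v+i} = u_i mod 7, u_{i+1} = (u_i − a_{v+i})/7:
  u_0 = 8/13;  a_2 = 6;  u_1 = (u_0 − 6)/7 = -10/13
  u_1 = -10/13;  a_3 = 3;  u_2 = (u_1 − 3)/7 = -7/13
Digits: (0, 0, 6, 3).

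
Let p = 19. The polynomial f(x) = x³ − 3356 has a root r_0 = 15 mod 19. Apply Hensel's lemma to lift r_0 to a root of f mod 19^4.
r_3 = 44741 (mod 130321)

Hensel: r_{i+1} = r_i − f(r_i)/f′(r_i) mod 19^{i+2}, where f′(x) = 3x². Iterate:
  r_0 = 15 (mod 19)
  r_1 = 338 (mod 361)
  r_2 = 3587 (mod 6859)
  r_3 = 44741 (mod 130321)
Final: r = 44741 with f(r) ≡ 0 mod 19^4.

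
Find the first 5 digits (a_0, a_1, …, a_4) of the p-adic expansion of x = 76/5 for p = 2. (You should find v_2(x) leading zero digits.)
(a_0, …, a_4) = (0, 0, 1, 1, 1)

v_2(76/5) = 2, so a_0 = ... = a_1 = 0. Factor out: x = 2^2 · u with u = 19/5 a unit in ℤ_2. Expand u iteratively via a_{v+i} = u_i mod 2, u_{i+1} = (u_i − a_{v+i})/2:
  u_0 = 19/5;  a_2 = 1;  u_1 = (u_0 − 1)/2 = 7/5
  u_1 = 7/5;  a_3 = 1;  u_2 = (u_1 − 1)/2 = 1/5
  u_2 = 1/5;  a_4 = 1;  u_3 = (u_2 − 1)/2 = -2/5
Digits: (0, 0, 1, 1, 1).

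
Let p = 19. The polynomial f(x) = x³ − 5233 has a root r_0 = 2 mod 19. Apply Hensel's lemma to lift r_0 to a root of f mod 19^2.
r_1 = 287 (mod 361)

Hensel: r_{i+1} = r_i − f(r_i)/f′(r_i) mod 19^{i+2}, where f′(x) = 3x². Iterate:
  r_0 = 2 (mod 19)
  r_1 = 287 (mod 361)
Final: r = 287 with f(r) ≡ 0 mod 19^2.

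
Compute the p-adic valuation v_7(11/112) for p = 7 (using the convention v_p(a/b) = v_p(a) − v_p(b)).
v_7(11/112) = -1

Factor powers of 7 from the numerator and denominator of the reduced fraction: 11 = 7^0 · 11 and 112 = 7^1 · 16. Apply v_p(a/b) = v_p(a) − v_p(b): v_7(11/112) = 0 − 1 = -1.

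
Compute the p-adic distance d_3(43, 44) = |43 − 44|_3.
d_3(43, 44) = 1

Step 1 — x − y = 43 − 44 = -1. Step 2 — v_3(-1) = 0 (factor: -1 = −(3^0 · 1); the sign does not affect v_p). Step 3 — |x − y|_3 = 3^{0} = 1.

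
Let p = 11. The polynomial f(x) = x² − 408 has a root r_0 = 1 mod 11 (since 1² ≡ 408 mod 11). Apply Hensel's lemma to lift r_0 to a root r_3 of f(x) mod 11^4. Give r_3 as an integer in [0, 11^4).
r_3 = 8614 (mod 14641)

Hensel's recurrence: r_{i+1} = r_i − f(r_i)·(f′(r_i))^{-1} mod 11^{i+2}, with f′(x) = 2x. Iterate:
  r_0 = 1 (mod 11)
  r_1 = 23 (mod 121)
  r_2 = 628 (mod 1331)
  r_3 = 8614 (mod 14641)
Final: r_3 = 8614, and one checks f(r_3) ≡ 0 mod 11^4.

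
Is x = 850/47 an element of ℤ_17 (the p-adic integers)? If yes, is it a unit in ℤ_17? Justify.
x ∈ ℤ_17 but not a unit; v_17(x) = 1 > 0

ℤ_17 = {x ∈ ℚ_17 : v_17(x) ≥ 0} and ℤ_17^× = {x ∈ ℤ_17 : v_17(x) = 0}. Here v_17(850/47) = v_17(num) − v_17(den) = 1; compare against these criteria.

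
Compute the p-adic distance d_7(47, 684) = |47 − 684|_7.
d_7(47, 684) = 1/49

Step 1 — x − y = 47 − 684 = -637. Step 2 — v_7(-637) = 2 (factor: -637 = −(7^2 · 13); the sign does not affect v_p). Step 3 — |x − y|_7 = 7^{-2} = 1/49.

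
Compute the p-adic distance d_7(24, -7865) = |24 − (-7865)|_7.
d_7(24, -7865) = 1/343

Step 1 — x − y = 24 − (-7865) = 7889. Step 2 — v_7(7889) = 3 (factor: 7889 = (7^3 · 23); the sign does not affect v_p). Step 3 — |x − y|_7 = 7^{-3} = 1/343.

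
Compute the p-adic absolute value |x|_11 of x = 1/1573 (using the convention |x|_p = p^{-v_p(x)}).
|1/1573|_11 = 121

Step 1 — compute v_11(x) by factoring powers of 11 out of the numerator and denominator: v_11(1/1573) = -2. Step 2 — apply |x|_p = p^{-v_p(x)} = 11^{2} = 121.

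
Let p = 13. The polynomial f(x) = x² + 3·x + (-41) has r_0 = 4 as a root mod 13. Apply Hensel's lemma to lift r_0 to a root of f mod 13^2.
r_1 = 82 (mod 169)

Hensel: r_{i+1} = r_i − f(r_i)·(f′(r_i))^{-1} mod 13^{i+2}, f′(x) = 2x + 3. Iterate:
  r_0 = 4 (mod 13)
  r_1 = 82 (mod 169)
Final: r = 82 satisfies f(r) ≡ 0 mod 13^2.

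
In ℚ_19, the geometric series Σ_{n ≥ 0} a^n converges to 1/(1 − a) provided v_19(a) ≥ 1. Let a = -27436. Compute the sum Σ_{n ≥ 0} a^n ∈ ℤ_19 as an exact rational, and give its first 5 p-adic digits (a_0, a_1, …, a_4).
Σ a^n = 1/(1 − a) = 1/27437;  first 5 digits = (1, 0, 0, 15, 18)

v_19(a) = 3 ≥ 1, so the series converges in ℤ_19 to 1/(1 − a) = 1/(1 − (-27436)) = 1/27437. Expand this rational in ℤ_19: compute digits iteratively via d_i = x_i mod 19, x_{i+1} = (x_i − d_i)/19. The first 5 digits are (1, 0, 0, 15, 18).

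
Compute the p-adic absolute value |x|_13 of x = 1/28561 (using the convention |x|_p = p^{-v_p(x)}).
|1/28561|_13 = 28561

Step 1 — compute v_13(x) by factoring powers of 13 out of the numerator and denominator: v_13(1/28561) = -4. Step 2 — apply |x|_p = p^{-v_p(x)} = 13^{4} = 28561.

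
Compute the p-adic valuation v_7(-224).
v_7(-224) = 1

v_7(n) is the largest exponent k such that 7^k divides n. Factor out: -224 = -7^1 · 32. (Sign doesn't affect v_p.) So v_7(-224) = 1.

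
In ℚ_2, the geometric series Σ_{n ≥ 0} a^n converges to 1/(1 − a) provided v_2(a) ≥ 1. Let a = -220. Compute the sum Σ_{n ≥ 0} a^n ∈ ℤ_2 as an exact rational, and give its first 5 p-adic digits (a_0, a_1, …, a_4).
Σ a^n = 1/(1 − a) = 1/221;  first 5 digits = (1, 0, 1, 0, 1)

v_2(a) = 2 ≥ 1, so the series converges in ℤ_2 to 1/(1 − a) = 1/(1 − (-220)) = 1/221. Expand this rational in ℤ_2: compute digits iteratively via d_i = x_i mod 2, x_{i+1} = (x_i − d_i)/2. The first 5 digits are (1, 0, 1, 0, 1).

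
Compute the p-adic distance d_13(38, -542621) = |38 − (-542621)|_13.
d_13(38, -542621) = 1/28561

Step 1 — x − y = 38 − (-542621) = 542659. Step 2 — v_13(542659) = 4 (factor: 542659 = (13^4 · 19); the sign does not affect v_p). Step 3 — |x − y|_13 = 13^{-4} = 1/28561.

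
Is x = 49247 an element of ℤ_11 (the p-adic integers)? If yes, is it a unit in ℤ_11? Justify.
x ∈ ℤ_11 but not a unit; v_11(x) = 3 > 0

ℤ_11 = {x ∈ ℚ_11 : v_11(x) ≥ 0} and ℤ_11^× = {x ∈ ℤ_11 : v_11(x) = 0}. Here v_11(49247) = v_11(num) − v_11(den) = 3; compare against these criteria.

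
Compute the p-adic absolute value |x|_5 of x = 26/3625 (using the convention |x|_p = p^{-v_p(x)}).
|26/3625|_5 = 125

Step 1 — compute v_5(x) by factoring powers of 5 out of the numerator and denominator: v_5(26/3625) = -3. Step 2 — apply |x|_p = p^{-v_p(x)} = 5^{3} = 125.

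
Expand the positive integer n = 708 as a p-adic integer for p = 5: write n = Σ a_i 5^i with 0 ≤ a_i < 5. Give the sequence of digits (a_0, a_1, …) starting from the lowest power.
(a_0, a_1, …) = (3, 1, 3, 0, 1)

Repeated division by 5 gives the digits low-to-high: 708 = 3 + 1·5^1 + 3·5^2 + 1·5^4. Digit sequence: (3, 1, 3, 0, 1).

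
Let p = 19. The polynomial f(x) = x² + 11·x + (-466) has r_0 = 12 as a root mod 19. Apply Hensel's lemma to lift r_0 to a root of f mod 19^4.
r_3 = 72630 (mod 130321)

Hensel: r_{i+1} = r_i − f(r_i)·(f′(r_i))^{-1} mod 19^{i+2}, f′(x) = 2x + 11. Iterate:
  r_0 = 12 (mod 19)
  r_1 = 69 (mod 361)
  r_2 = 4040 (mod 6859)
  r_3 = 72630 (mod 130321)
Final: r = 72630 satisfies f(r) ≡ 0 mod 19^4.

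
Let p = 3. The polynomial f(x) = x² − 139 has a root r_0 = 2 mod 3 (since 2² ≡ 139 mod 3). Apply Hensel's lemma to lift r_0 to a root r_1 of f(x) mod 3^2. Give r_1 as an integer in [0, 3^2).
r_1 = 2 (mod 9)

Hensel's recurrence: r_{i+1} = r_i − f(r_i)·(f′(r_i))^{-1} mod 3^{i+2}, with f′(x) = 2x. Iterate:
  r_0 = 2 (mod 3)
  r_1 = 2 (mod 9)
Final: r_1 = 2, and one checks f(r_1) ≡ 0 mod 3^2.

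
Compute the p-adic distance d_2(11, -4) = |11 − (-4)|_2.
d_2(11, -4) = 1

Step 1 — x − y = 11 − (-4) = 15. Step 2 — v_2(15) = 0 (factor: 15 = (2^0 · 15); the sign does not affect v_p). Step 3 — |x − y|_2 = 2^{0} = 1.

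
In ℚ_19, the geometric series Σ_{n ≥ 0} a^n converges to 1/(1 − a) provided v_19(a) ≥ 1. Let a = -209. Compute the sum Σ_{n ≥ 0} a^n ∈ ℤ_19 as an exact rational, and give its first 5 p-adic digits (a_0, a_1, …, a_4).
Σ a^n = 1/(1 − a) = 1/210;  first 5 digits = (1, 8, 6, 5, 17)

v_19(a) = 1 ≥ 1, so the series converges in ℤ_19 to 1/(1 − a) = 1/(1 − (-209)) = 1/210. Expand this rational in ℤ_19: compute digits iteratively via d_i = x_i mod 19, x_{i+1} = (x_i − d_i)/19. The first 5 digits are (1, 8, 6, 5, 17).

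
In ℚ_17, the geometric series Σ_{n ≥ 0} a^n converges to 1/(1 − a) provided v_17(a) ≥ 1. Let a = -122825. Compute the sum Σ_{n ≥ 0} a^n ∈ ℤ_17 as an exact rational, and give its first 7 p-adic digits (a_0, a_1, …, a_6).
Σ a^n = 1/(1 − a) = 1/122826;  first 7 digits = (1, 0, 0, 9, 15, 16, 12)

v_17(a) = 3 ≥ 1, so the series converges in ℤ_17 to 1/(1 − a) = 1/(1 − (-122825)) = 1/122826. Expand this rational in ℤ_17: compute digits iteratively via d_i = x_i mod 17, x_{i+1} = (x_i − d_i)/17. The first 7 digits are (1, 0, 0, 9, 15, 16, 12).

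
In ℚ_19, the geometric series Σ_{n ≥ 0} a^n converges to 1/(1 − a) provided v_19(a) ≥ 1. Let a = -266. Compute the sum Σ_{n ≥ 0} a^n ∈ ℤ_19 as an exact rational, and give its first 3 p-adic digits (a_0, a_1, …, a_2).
Σ a^n = 1/(1 − a) = 1/267;  first 3 digits = (1, 5, 5)

v_19(a) = 1 ≥ 1, so the series converges in ℤ_19 to 1/(1 − a) = 1/(1 − (-266)) = 1/267. Expand this rational in ℤ_19: compute digits iteratively via d_i = x_i mod 19, x_{i+1} = (x_i − d_i)/19. The first 3 digits are (1, 5, 5).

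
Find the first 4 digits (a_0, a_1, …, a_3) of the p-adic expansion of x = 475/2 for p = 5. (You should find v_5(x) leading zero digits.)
(a_0, …, a_3) = (0, 0, 2, 4)

v_5(475/2) = 2, so a_0 = ... = a_1 = 0. Factor out: x = 5^2 · u with u = 19/2 a unit in ℤ_5. Expand u iteratively via a_{v+i} = u_i mod 5, u_{i+1} = (u_i − a_{v+i})/5:
  u_0 = 19/2;  a_2 = 2;  u_1 = (u_0 − 2)/5 = 3/2
  u_1 = 3/2;  a_3 = 4;  u_2 = (u_1 − 4)/5 = -1/2
Digits: (0, 0, 2, 4).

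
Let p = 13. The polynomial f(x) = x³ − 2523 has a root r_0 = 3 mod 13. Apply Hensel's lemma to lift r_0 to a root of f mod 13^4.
r_3 = 20582 (mod 28561)

Hensel: r_{i+1} = r_i − f(r_i)/f′(r_i) mod 13^{i+2}, where f′(x) = 3x². Iterate:
  r_0 = 3 (mod 13)
  r_1 = 133 (mod 169)
  r_2 = 809 (mod 2197)
  r_3 = 20582 (mod 28561)
Final: r = 20582 with f(r) ≡ 0 mod 13^4.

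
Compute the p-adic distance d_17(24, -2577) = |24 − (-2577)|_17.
d_17(24, -2577) = 1/289

Step 1 — x − y = 24 − (-2577) = 2601. Step 2 — v_17(2601) = 2 (factor: 2601 = (17^2 · 9); the sign does not affect v_p). Step 3 — |x − y|_17 = 17^{-2} = 1/289.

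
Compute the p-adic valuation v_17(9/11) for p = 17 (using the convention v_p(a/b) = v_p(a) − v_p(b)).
v_17(9/11) = 0

Factor powers of 17 from the numerator and denominator of the reduced fraction: 9 = 17^0 · 9 and 11 = 17^0 · 11. Apply v_p(a/b) = v_p(a) − v_p(b): v_17(9/11) = 0 − 0 = 0.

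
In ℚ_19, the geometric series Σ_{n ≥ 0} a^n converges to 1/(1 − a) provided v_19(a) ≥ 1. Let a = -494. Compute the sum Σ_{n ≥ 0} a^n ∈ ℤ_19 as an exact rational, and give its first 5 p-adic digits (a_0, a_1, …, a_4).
Σ a^n = 1/(1 − a) = 1/495;  first 5 digits = (1, 12, 9, 15, 14)

v_19(a) = 1 ≥ 1, so the series converges in ℤ_19 to 1/(1 − a) = 1/(1 − (-494)) = 1/495. Expand this rational in ℤ_19: compute digits iteratively via d_i = x_i mod 19, x_{i+1} = (x_i − d_i)/19. The first 5 digits are (1, 12, 9, 15, 14).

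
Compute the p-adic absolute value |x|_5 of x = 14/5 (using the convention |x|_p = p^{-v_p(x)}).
|14/5|_5 = 5

Step 1 — compute v_5(x) by factoring powers of 5 out of the numerator and denominator: v_5(14/5) = -1. Step 2 — apply |x|_p = p^{-v_p(x)} = 5^{1} = 5.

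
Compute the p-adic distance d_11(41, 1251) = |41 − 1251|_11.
d_11(41, 1251) = 1/121

Step 1 — x − y = 41 − 1251 = -1210. Step 2 — v_11(-1210) = 2 (factor: -1210 = −(11^2 · 10); the sign does not affect v_p). Step 3 — |x − y|_11 = 11^{-2} = 1/121.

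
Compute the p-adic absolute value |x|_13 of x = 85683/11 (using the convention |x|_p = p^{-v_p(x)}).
|85683/11|_13 = 1/28561

Step 1 — compute v_13(x) by factoring powers of 13 out of the numerator and denominator: v_13(85683/11) = 4. Step 2 — apply |x|_p = p^{-v_p(x)} = 13^{-4} = 1/28561.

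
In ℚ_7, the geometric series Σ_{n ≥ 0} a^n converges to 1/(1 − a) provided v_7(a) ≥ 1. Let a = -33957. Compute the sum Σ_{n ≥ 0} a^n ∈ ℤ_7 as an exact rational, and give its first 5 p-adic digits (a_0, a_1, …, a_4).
Σ a^n = 1/(1 − a) = 1/33958;  first 5 digits = (1, 0, 0, 6, 6)

v_7(a) = 3 ≥ 1, so the series converges in ℤ_7 to 1/(1 − a) = 1/(1 − (-33957)) = 1/33958. Expand this rational in ℤ_7: compute digits iteratively via d_i = x_i mod 7, x_{i+1} = (x_i − d_i)/7. The first 5 digits are (1, 0, 0, 6, 6).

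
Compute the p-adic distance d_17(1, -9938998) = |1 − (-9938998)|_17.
d_17(1, -9938998) = 1/1419857

Step 1 — x − y = 1 − (-9938998) = 9938999. Step 2 — v_17(9938999) = 5 (factor: 9938999 = (17^5 · 7); the sign does not affect v_p). Step 3 — |x − y|_17 = 17^{-5} = 1/1419857.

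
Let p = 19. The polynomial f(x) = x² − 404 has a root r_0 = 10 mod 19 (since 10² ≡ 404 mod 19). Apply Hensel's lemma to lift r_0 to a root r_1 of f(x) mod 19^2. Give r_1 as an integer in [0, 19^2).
r_1 = 314 (mod 361)

Hensel's recurrence: r_{i+1} = r_i − f(r_i)·(f′(r_i))^{-1} mod 19^{i+2}, with f′(x) = 2x. Iterate:
  r_0 = 10 (mod 19)
  r_1 = 314 (mod 361)
Final: r_1 = 314, and one checks f(r_1) ≡ 0 mod 19^2.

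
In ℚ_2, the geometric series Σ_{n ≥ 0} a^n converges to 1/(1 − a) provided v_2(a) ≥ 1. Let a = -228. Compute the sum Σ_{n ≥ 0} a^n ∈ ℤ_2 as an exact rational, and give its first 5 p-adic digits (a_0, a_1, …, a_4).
Σ a^n = 1/(1 − a) = 1/229;  first 5 digits = (1, 0, 1, 1, 0)

v_2(a) = 2 ≥ 1, so the series converges in ℤ_2 to 1/(1 − a) = 1/(1 − (-228)) = 1/229. Expand this rational in ℤ_2: compute digits iteratively via d_i = x_i mod 2, x_{i+1} = (x_i − d_i)/2. The first 5 digits are (1, 0, 1, 1, 0).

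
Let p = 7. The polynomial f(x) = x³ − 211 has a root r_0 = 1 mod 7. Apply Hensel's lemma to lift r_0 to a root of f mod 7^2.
r_1 = 22 (mod 49)

Hensel: r_{i+1} = r_i − f(r_i)/f′(r_i) mod 7^{i+2}, where f′(x) = 3x². Iterate:
  r_0 = 1 (mod 7)
  r_1 = 22 (mod 49)
Final: r = 22 with f(r) ≡ 0 mod 7^2.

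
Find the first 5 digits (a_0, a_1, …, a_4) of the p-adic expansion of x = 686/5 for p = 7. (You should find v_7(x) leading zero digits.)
(a_0, …, a_4) = (0, 0, 0, 6, 2)

v_7(686/5) = 3, so a_0 = ... = a_2 = 0. Factor out: x = 7^3 · u with u = 2/5 a unit in ℤ_7. Expand u iteratively via a_{v+i} = u_i mod 7, u_{i+1} = (u_i − a_{v+i})/7:
  u_0 = 2/5;  a_3 = 6;  u_1 = (u_0 − 6)/7 = -4/5
  u_1 = -4/5;  a_4 = 2;  u_2 = (u_1 − 2)/7 = -2/5
Digits: (0, 0, 0, 6, 2).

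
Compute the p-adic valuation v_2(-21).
v_2(-21) = 0

v_2(n) is the largest exponent k such that 2^k divides n. Factor out: -21 = -2^0 · 21. (Sign doesn't affect v_p.) So v_2(-21) = 0.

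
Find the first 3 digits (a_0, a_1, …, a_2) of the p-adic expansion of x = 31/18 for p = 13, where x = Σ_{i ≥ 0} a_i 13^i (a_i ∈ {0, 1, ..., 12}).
(a_0, …, a_2) = (1, 8, 3)

v_13(31/18) = 0 (numerator and denominator both coprime to 13), so x ∈ ℤ_13^×. Compute digits iteratively via a_i = x_i mod 13, x_{i+1} = (x_i − a_i)/13, with x_0 = x:
  x_0 = 31/18;  a_0 = 1;  x_1 = (x_0 − 1)/13 = 1/18
  x_1 = 1/18;  a_1 = 8;  x_2 = (x_1 − 8)/13 = -11/18
  x_2 = -11/18;  a_2 = 3;  x_3 = (x_2 − 3)/13 = -5/18
Digits: (1, 8, 3).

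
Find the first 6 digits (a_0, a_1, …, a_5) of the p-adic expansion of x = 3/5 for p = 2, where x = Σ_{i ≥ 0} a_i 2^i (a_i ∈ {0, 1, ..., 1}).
(a_0, …, a_5) = (1, 1, 1, 0, 0, 1)

v_2(3/5) = 0 (numerator and denominator both coprime to 2), so x ∈ ℤ_2^×. Compute digits iteratively via a_i = x_i mod 2, x_{i+1} = (x_i − a_i)/2, with x_0 = x:
  x_0 = 3/5;  a_0 = 1;  x_1 = (x_0 − 1)/2 = -1/5
  x_1 = -1/5;  a_1 = 1;  x_2 = (x_1 − 1)/2 = -3/5
  x_2 = -3/5;  a_2 = 1;  x_3 = (x_2 − 1)/2 = -4/5
  x_3 = -4/5;  a_3 = 0;  x_4 = (x_3 − 0)/2 = -2/5
  x_4 = -2/5;  a_4 = 0;  x_5 = (x_4 − 0)/2 = -1/5
  x_5 = -1/5;  a_5 = 1;  x_6 = (x_5 − 1)/2 = -3/5
Digits: (1, 1, 1, 0, 0, 1).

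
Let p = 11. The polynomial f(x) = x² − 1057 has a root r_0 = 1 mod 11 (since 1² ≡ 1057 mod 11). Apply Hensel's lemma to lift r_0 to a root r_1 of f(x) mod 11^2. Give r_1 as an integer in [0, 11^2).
r_1 = 45 (mod 121)

Hensel's recurrence: r_{i+1} = r_i − f(r_i)·(f′(r_i))^{-1} mod 11^{i+2}, with f′(x) = 2x. Iterate:
  r_0 = 1 (mod 11)
  r_1 = 45 (mod 121)
Final: r_1 = 45, and one checks f(r_1) ≡ 0 mod 11^2.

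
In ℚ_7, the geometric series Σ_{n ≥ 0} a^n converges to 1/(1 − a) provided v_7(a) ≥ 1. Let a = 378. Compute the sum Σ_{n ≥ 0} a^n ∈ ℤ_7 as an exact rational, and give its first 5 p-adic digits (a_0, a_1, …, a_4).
Σ a^n = 1/(1 − a) = -1/377;  first 5 digits = (1, 5, 4, 3, 2)

v_7(a) = 1 ≥ 1, so the series converges in ℤ_7 to 1/(1 − a) = 1/(1 − 378) = -1/377. Expand this rational in ℤ_7: compute digits iteratively via d_i = x_i mod 7, x_{i+1} = (x_i − d_i)/7. The first 5 digits are (1, 5, 4, 3, 2).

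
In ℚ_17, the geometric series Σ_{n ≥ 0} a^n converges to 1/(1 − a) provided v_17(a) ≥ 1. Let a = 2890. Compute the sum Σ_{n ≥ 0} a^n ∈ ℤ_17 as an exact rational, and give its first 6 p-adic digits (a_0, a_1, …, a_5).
Σ a^n = 1/(1 − a) = -1/2889;  first 6 digits = (1, 0, 10, 0, 15, 5)

v_17(a) = 2 ≥ 1, so the series converges in ℤ_17 to 1/(1 − a) = 1/(1 − 2890) = -1/2889. Expand this rational in ℤ_17: compute digits iteratively via d_i = x_i mod 17, x_{i+1} = (x_i − d_i)/17. The first 6 digits are (1, 0, 10, 0, 15, 5).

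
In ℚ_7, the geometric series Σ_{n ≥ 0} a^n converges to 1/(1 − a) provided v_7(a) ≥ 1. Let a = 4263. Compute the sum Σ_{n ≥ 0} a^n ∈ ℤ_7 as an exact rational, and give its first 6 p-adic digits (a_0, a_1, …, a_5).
Σ a^n = 1/(1 − a) = -1/4262;  first 6 digits = (1, 0, 3, 5, 3, 3)

v_7(a) = 2 ≥ 1, so the series converges in ℤ_7 to 1/(1 − a) = 1/(1 − 4263) = -1/4262. Expand this rational in ℤ_7: compute digits iteratively via d_i = x_i mod 7, x_{i+1} = (x_i − d_i)/7. The first 6 digits are (1, 0, 3, 5, 3, 3).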